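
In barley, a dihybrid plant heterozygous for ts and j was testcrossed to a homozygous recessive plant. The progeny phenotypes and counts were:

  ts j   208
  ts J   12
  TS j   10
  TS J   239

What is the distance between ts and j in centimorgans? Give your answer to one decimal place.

The two most frequent classes, TS J (239) and ts j (208), are the parental types, so the F1 was TS J / ts j.
The recombinant classes are TS j and ts J: 10 + 12 = 22.
Recombination frequency = 22/469 = 0.0469 ≈ 4.7%, i.e. 4.7 centimorgans.

4.7 centimorgans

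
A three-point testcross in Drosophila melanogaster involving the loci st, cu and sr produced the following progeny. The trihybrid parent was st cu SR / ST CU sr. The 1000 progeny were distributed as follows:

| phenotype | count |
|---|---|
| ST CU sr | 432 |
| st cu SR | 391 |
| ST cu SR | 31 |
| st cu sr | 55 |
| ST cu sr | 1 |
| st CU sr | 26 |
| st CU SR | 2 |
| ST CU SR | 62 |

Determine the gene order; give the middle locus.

The two rarest classes, st CU SR and ST cu sr, are the double crossovers. Comparing them with the parentals, only the cu allele has switched, so cu is the middle locus and the order is sr – cu – st.

cu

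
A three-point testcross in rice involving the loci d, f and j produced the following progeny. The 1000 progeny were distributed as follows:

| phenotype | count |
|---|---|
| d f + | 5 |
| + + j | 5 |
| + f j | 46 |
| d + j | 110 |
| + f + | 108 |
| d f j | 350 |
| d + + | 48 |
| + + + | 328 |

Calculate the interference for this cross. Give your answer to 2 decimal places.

0.58

The two most frequent reciprocal classes, d f j and + + +, are the parental types, so the F1 was d f j / + + +.
The two rarest classes, d f + and + + j, are the double crossovers. Comparing them with the parentals, only the j allele has switched, so j is the middle locus and the order is f – j – d.
f–j: (218 + 10)/1000 = 0.2280; j–d: (94 + 10)/1000 = 0.1040.
Expected DCO frequency = 0.2280 × 0.1040 ≈ 0.02371; observed = 10/1000 ≈ 0.01000.
Coefficient of coincidence = 0.01000/0.02371 ≈ 0.42; interference = 1 − 0.42 = 0.58.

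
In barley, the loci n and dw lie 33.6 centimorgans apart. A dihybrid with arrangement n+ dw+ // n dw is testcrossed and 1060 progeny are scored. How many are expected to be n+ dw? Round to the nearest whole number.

A map distance of 33.6 centimorgans corresponds to a recombination frequency of 0.336.
The F1 is n+ dw+ / n dw, so n+ dw is a recombinant gamete class with expected frequency r/2 = 0.336/2 = 0.1680.
Expected number = 0.1680 × 1060 = 178.08 ≈ 178.

178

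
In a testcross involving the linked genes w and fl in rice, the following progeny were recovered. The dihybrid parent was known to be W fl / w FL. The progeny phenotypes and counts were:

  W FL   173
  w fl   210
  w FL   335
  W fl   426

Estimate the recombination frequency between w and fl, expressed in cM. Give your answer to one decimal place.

The recombinant classes are W FL and w fl: 173 + 210 = 383.
Recombination frequency = 383/1144 = 0.3348 ≈ 33.5%, i.e. 33.5 cM.

33.5 cM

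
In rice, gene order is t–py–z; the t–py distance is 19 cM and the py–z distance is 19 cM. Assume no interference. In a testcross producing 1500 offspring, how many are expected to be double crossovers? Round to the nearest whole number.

54

Map distances give recombination frequencies of 0.190 and 0.190 for the two intervals.
With no interference, expected double-crossover frequency = 0.190 × 0.190 = 0.03610.
Expected number = 0.03610 × 1500 = 54.15 ≈ 54.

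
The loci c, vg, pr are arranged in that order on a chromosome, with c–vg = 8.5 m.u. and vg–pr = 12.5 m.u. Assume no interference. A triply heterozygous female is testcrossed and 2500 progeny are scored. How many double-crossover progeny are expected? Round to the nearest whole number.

Map distances give recombination frequencies of 0.085 and 0.125 for the two intervals.
With no interference, expected double-crossover frequency = 0.085 × 0.125 = 0.01063.
Expected number = 0.01063 × 2500 = 26.56 ≈ 27.

27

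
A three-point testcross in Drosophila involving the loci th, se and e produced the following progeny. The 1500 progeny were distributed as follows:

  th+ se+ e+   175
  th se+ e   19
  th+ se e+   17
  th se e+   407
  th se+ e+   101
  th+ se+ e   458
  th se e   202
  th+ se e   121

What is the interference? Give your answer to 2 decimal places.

0.49

The two most frequent reciprocal classes, th+ se+ e and th se e+, are the parental types, so the F1 was th+ se+ e / th se e+.
The two rarest classes, th se+ e and th+ se e+, are the double crossovers. Comparing them with the parentals, only the th allele has switched, so th is the middle locus and the order is e – th – se.
e–th: (377 + 36)/1500 = 0.2753; th–se: (222 + 36)/1500 = 0.1720.
Expected DCO frequency = 0.2753 × 0.1720 ≈ 0.04735; observed = 36/1500 ≈ 0.02400.
Coefficient of coincidence = 0.02400/0.04735 ≈ 0.51; interference = 1 − 0.51 = 0.49.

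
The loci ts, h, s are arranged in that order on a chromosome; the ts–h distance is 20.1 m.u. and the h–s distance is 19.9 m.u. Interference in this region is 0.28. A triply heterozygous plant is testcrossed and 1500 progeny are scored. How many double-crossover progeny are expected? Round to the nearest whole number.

43

Map distances give recombination frequencies of 0.201 and 0.199 for the two intervals.
With interference 0.28 (so coincidence = 0.72), expected double-crossover frequency = 0.201 × 0.199 × 0.72 = 0.02880.
Expected number = 0.02880 × 1500 = 43.20 ≈ 43.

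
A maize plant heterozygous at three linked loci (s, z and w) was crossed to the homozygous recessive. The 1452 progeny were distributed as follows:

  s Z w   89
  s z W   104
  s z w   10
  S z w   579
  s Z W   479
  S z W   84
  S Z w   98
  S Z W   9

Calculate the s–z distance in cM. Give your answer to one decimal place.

The two most frequent reciprocal classes, S z w and s Z W, are the parental types, so the F1 was S z w / s Z W.
The two rarest classes, s z w and S Z W, are the double crossovers. Comparing them with the parentals, only the s allele has switched, so s is the middle locus and the order is w – s – z.
Crossovers in the s–z interval produce the single-crossover classes S Z w and s z W (98 + 104 = 202) plus the double crossovers (19).
RF(s–z) = (202 + 19) / 1452 = 221/1452 = 0.1522 → 15.2 cM.

15.2 cM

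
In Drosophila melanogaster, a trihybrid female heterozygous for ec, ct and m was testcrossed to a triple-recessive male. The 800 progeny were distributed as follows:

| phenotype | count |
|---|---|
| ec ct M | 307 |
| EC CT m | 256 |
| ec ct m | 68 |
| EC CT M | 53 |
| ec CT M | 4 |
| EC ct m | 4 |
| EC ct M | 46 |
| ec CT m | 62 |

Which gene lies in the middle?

ct

The two most frequent reciprocal classes, EC CT m and ec ct M, are the parental types, so the F1 was EC CT m / ec ct M.
The two rarest classes, EC ct m and ec CT M, are the double crossovers. Comparing them with the parentals, only the ct allele has switched, so ct is the middle locus and the order is m – ct – ec.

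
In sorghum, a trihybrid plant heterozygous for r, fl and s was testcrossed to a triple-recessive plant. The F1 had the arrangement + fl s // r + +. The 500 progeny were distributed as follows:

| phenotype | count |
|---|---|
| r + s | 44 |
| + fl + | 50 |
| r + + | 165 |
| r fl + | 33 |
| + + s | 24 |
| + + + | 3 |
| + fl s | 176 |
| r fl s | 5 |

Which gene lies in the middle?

The two rarest classes, r fl s and + + +, are the double crossovers. Comparing them with the parentals, only the r allele has switched, so r is the middle locus and the order is fl – r – s.

r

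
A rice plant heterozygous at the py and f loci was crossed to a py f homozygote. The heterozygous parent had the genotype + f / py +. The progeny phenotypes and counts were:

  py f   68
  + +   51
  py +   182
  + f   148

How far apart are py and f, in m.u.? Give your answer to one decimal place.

26.5 m.u.

The recombinant classes are + + and py f: 51 + 68 = 119.
Recombination frequency = 119/449 = 0.2650 ≈ 26.5%, i.e. 26.5 m.u.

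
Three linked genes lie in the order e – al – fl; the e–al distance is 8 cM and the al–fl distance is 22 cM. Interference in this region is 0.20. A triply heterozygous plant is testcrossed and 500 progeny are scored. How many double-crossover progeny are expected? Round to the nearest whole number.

Map distances give recombination frequencies of 0.080 and 0.220 for the two intervals.
With interference 0.20 (so coincidence = 0.80), expected double-crossover frequency = 0.080 × 0.220 × 0.80 = 0.01408.
Expected number = 0.01408 × 500 = 7.04 ≈ 7.

7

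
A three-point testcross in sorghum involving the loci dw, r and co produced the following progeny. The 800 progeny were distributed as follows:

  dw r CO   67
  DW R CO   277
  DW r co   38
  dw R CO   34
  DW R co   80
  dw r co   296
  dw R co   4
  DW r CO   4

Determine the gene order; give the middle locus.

r

The two most frequent reciprocal classes, dw r co and DW R CO, are the parental types, so the F1 was dw r co / DW R CO.
The two rarest classes, dw R co and DW r CO, are the double crossovers. Comparing them with the parentals, only the r allele has switched, so r is the middle locus and the order is co – r – dw.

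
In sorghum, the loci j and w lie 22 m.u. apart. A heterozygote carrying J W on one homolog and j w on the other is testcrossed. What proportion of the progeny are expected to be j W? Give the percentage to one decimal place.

11.0%

A map distance of 22 m.u. corresponds to a recombination frequency of 0.220.
The F1 is J W / j w, so j W is a recombinant gamete class with expected frequency r/2 = 0.220/2 = 0.1100.
That is 0.1100 = 11.0% of the progeny.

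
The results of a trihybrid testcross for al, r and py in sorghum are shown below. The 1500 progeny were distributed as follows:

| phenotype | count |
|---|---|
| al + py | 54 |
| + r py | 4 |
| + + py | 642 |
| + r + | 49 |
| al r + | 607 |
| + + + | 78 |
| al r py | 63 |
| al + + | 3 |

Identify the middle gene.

The two most frequent reciprocal classes, al r + and + + py, are the parental types, so the F1 was al r + / + + py.
The two rarest classes, al + + and + r py, are the double crossovers. Comparing them with the parentals, only the r allele has switched, so r is the middle locus and the order is py – r – al.

r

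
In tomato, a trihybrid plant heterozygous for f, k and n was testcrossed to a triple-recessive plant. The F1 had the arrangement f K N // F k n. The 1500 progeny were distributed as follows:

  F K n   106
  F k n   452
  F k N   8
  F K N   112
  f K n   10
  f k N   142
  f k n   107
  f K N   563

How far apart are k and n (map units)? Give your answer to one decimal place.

17.7 map units

The two rarest classes, f K n and F k N, are the double crossovers. Comparing them with the parentals, only the n allele has switched, so n is the middle locus and the order is k – n – f.
Crossovers in the k–n interval produce the single-crossover classes f k N and F K n (142 + 106 = 248) plus the double crossovers (18).
RF(k–n) = (248 + 18) / 1500 = 266/1500 = 0.1773 → 17.7 map units.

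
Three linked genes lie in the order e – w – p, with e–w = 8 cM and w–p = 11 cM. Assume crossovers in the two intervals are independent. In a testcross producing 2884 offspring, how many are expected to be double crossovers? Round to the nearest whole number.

Map distances give recombination frequencies of 0.080 and 0.110 for the two intervals.
With no interference, expected double-crossover frequency = 0.080 × 0.110 = 0.00880.
Expected number = 0.00880 × 2884 = 25.38 ≈ 25.

25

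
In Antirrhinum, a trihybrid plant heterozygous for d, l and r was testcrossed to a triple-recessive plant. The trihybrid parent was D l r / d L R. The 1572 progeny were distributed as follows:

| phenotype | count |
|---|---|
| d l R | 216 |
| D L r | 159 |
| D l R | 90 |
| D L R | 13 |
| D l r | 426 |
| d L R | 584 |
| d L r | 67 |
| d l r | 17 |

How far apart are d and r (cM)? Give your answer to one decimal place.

The two rarest classes, d l r and D L R, are the double crossovers. Comparing them with the parentals, only the d allele has switched, so d is the middle locus and the order is l – d – r.
Crossovers in the d–r interval produce the single-crossover classes D l R and d L r (90 + 67 = 157) plus the double crossovers (30).
RF(d–r) = (157 + 30) / 1572 = 187/1572 = 0.1190 → 11.9 cM.

11.9 cM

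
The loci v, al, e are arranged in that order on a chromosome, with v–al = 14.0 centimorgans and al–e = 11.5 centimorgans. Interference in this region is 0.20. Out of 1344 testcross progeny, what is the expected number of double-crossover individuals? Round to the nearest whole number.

Map distances give recombination frequencies of 0.140 and 0.115 for the two intervals.
With interference 0.20 (so coincidence = 0.80), expected double-crossover frequency = 0.140 × 0.115 × 0.80 = 0.01288.
Expected number = 0.01288 × 1344 = 17.31 ≈ 17.

17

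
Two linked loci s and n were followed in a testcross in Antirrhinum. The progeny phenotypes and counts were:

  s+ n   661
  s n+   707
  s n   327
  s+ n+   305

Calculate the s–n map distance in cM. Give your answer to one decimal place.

31.6 cM

The two most frequent classes, s+ n (661) and s n+ (707), are the parental types, so the F1 was s+ n / s n+.
The recombinant classes are s+ n+ and s n: 305 + 327 = 632.
Recombination frequency = 632/2000 = 0.3160 ≈ 31.6%, i.e. 31.6 cM.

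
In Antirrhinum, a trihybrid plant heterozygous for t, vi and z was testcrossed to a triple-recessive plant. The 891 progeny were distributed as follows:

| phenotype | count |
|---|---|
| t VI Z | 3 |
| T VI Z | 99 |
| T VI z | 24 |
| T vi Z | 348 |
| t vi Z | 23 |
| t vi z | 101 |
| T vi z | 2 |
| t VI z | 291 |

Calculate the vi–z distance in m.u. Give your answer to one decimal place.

23.0 m.u.

The two most frequent reciprocal classes, T vi Z and t VI z, are the parental types, so the F1 was T vi Z / t VI z.
The two rarest classes, T vi z and t VI Z, are the double crossovers. Comparing them with the parentals, only the z allele has switched, so z is the middle locus and the order is t – z – vi.
Crossovers in the z–vi interval produce the single-crossover classes T VI Z and t vi z (99 + 101 = 200) plus the double crossovers (5).
RF(z–vi) = (200 + 5) / 891 = 205/891 = 0.2301 → 23.0 m.u.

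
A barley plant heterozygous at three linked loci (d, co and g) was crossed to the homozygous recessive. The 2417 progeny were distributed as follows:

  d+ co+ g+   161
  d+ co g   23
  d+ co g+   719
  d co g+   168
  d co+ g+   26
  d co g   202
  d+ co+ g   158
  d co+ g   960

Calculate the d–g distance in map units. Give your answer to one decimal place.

15.5 map units

The two most frequent reciprocal classes, d+ co g+ and d co+ g, are the parental types, so the F1 was d+ co g+ / d co+ g.
The two rarest classes, d+ co g and d co+ g+, are the double crossovers. Comparing them with the parentals, only the g allele has switched, so g is the middle locus and the order is co – g – d.
Crossovers in the g–d interval produce the single-crossover classes d co g+ and d+ co+ g (168 + 158 = 326) plus the double crossovers (49).
RF(g–d) = (326 + 49) / 2417 = 375/2417 = 0.1552 → 15.5 map units.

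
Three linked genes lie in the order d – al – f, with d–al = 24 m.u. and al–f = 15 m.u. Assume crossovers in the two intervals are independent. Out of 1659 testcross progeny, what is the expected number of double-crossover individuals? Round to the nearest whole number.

60

Map distances give recombination frequencies of 0.240 and 0.150 for the two intervals.
With no interference, expected double-crossover frequency = 0.240 × 0.150 = 0.03600.
Expected number = 0.03600 × 1659 = 59.72 ≈ 60.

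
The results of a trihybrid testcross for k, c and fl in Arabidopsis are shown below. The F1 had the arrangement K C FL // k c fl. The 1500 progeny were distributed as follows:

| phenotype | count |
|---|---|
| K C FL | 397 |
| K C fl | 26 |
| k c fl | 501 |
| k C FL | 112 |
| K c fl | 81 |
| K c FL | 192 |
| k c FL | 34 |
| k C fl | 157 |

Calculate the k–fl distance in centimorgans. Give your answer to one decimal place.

The two rarest classes, K C fl and k c FL, are the double crossovers. Comparing them with the parentals, only the fl allele has switched, so fl is the middle locus and the order is k – fl – c.
Crossovers in the k–fl interval produce the single-crossover classes k C FL and K c fl (112 + 81 = 193) plus the double crossovers (60).
RF(k–fl) = (193 + 60) / 1500 = 253/1500 = 0.1687 → 16.9 centimorgans.

16.9 centimorgans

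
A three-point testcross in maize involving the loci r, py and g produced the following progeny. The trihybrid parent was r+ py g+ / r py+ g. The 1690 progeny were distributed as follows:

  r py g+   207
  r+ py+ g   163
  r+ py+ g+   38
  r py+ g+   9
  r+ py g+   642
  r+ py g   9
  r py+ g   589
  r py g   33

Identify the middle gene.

g

The two rarest classes, r+ py g and r py+ g+, are the double crossovers. Comparing them with the parentals, only the g allele has switched, so g is the middle locus and the order is py – g – r.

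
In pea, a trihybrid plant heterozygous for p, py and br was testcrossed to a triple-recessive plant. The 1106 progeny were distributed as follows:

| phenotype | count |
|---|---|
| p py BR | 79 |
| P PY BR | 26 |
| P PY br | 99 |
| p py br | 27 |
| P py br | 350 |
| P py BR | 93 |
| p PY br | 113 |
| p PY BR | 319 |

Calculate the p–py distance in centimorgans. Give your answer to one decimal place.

20.9 centimorgans

The two most frequent reciprocal classes, P py br and p PY BR, are the parental types, so the F1 was P py br / p PY BR.
The two rarest classes, p py br and P PY BR, are the double crossovers. Comparing them with the parentals, only the p allele has switched, so p is the middle locus and the order is py – p – br.
Crossovers in the py–p interval produce the single-crossover classes P PY br and p py BR (99 + 79 = 178) plus the double crossovers (53).
RF(py–p) = (178 + 53) / 1106 = 231/1106 = 0.2089 → 20.9 centimorgans.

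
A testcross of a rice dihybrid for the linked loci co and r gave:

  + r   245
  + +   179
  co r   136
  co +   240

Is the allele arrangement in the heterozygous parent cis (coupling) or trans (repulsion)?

The two most frequent classes are + r (245) and co + (240); these are the parental (non-recombinant) types.
So the F1 carried + r on one chromosome and co + on the other — the recessive alleles are on opposite chromosomes (trans / repulsion).

trans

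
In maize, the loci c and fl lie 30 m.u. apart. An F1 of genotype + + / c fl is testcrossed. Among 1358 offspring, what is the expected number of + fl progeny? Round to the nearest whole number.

A map distance of 30 m.u. corresponds to a recombination frequency of 0.300.
The F1 is + + / c fl, so + fl is a recombinant gamete class with expected frequency r/2 = 0.300/2 = 0.1500.
Expected number = 0.1500 × 1358 = 203.70 ≈ 204.

204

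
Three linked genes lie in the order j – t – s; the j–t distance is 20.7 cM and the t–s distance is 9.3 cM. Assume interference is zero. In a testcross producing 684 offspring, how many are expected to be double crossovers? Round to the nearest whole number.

Map distances give recombination frequencies of 0.207 and 0.093 for the two intervals.
With no interference, expected double-crossover frequency = 0.207 × 0.093 = 0.01925.
Expected number = 0.01925 × 684 = 13.17 ≈ 13.

13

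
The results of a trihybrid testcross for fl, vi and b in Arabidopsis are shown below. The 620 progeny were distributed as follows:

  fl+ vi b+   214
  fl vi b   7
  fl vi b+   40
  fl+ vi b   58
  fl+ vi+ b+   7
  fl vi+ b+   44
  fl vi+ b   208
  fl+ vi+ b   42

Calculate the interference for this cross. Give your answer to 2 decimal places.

0.22

The two most frequent reciprocal classes, fl vi+ b and fl+ vi b+, are the parental types, so the F1 was fl vi+ b / fl+ vi b+.
The two rarest classes, fl vi b and fl+ vi+ b+, are the double crossovers. Comparing them with the parentals, only the vi allele has switched, so vi is the middle locus and the order is b – vi – fl.
b–vi: (102 + 14)/620 = 0.1871; vi–fl: (82 + 14)/620 = 0.1548.
Expected DCO frequency = 0.1871 × 0.1548 ≈ 0.02896; observed = 14/620 ≈ 0.02258.
Coefficient of coincidence = 0.02258/0.02896 ≈ 0.78; interference = 1 − 0.78 = 0.22.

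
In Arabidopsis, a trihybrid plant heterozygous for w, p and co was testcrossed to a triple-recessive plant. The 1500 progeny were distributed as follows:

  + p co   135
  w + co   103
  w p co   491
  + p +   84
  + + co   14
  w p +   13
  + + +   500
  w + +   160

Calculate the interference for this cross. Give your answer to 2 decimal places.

The two most frequent reciprocal classes, + + + and w p co, are the parental types, so the F1 was + + + / w p co.
The two rarest classes, + + co and w p +, are the double crossovers. Comparing them with the parentals, only the co allele has switched, so co is the middle locus and the order is w – co – p.
w–co: (295 + 27)/1500 = 0.2147; co–p: (187 + 27)/1500 = 0.1427.
Expected DCO frequency = 0.2147 × 0.1427 ≈ 0.03064; observed = 27/1500 ≈ 0.01800.
Coefficient of coincidence = 0.01800/0.03064 ≈ 0.59; interference = 1 − 0.59 = 0.41.

0.41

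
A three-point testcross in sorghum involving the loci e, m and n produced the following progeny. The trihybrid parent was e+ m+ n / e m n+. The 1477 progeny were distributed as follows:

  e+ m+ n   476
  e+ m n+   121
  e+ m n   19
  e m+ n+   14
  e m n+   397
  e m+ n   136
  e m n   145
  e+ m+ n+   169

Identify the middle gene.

The two rarest classes, e+ m n and e m+ n+, are the double crossovers. Comparing them with the parentals, only the m allele has switched, so m is the middle locus and the order is e – m – n.

m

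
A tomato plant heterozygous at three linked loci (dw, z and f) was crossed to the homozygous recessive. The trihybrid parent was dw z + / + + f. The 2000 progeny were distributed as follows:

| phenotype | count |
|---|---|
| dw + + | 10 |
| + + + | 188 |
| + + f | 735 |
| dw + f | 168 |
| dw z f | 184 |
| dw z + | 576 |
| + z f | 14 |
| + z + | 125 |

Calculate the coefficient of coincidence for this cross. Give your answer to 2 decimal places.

The two rarest classes, dw + + and + z f, are the double crossovers. Comparing them with the parentals, only the z allele has switched, so z is the middle locus and the order is f – z – dw.
f–z: (372 + 24)/2000 = 0.1980; z–dw: (293 + 24)/2000 = 0.1585.
Expected DCO frequency = 0.1980 × 0.1585 ≈ 0.03138; observed = 24/2000 ≈ 0.01200.
Coefficient of coincidence = 0.01200/0.03138 ≈ 0.38.

0.38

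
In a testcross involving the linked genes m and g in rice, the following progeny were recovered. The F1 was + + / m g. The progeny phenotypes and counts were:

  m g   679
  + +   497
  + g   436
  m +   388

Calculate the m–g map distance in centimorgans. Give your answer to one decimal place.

41.2 centimorgans

The recombinant classes are + g and m +: 436 + 388 = 824.
Recombination frequency = 824/2000 = 0.4120 ≈ 41.2%, i.e. 41.2 centimorgans.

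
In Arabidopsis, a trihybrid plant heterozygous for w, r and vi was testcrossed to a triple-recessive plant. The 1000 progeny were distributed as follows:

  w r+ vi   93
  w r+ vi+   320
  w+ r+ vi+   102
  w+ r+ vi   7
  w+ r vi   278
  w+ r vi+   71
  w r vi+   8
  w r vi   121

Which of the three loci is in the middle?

r

The two most frequent reciprocal classes, w+ r vi and w r+ vi+, are the parental types, so the F1 was w+ r vi / w r+ vi+.
The two rarest classes, w+ r+ vi and w r vi+, are the double crossovers. Comparing them with the parentals, only the r allele has switched, so r is the middle locus and the order is w – r – vi.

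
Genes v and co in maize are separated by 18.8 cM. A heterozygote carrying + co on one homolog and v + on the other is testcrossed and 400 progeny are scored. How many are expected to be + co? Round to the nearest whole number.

162

A map distance of 18.8 cM corresponds to a recombination frequency of 0.188.
The F1 is + co / v +, so + co is a parental gamete class with expected frequency (1 − r)/2 = 0.812/2 = 0.4060.
Expected number = 0.4060 × 400 = 162.40 ≈ 162.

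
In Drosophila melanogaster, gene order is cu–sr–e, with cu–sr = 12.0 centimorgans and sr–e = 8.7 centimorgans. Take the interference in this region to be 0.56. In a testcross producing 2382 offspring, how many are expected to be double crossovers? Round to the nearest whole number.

11

Map distances give recombination frequencies of 0.120 and 0.087 for the two intervals.
With interference 0.56 (so coincidence = 0.44), expected double-crossover frequency = 0.120 × 0.087 × 0.44 = 0.00459.
Expected number = 0.00459 × 2382 = 10.94 ≈ 11.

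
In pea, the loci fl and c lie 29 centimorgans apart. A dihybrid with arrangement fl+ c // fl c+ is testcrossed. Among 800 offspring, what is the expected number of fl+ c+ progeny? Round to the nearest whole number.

A map distance of 29 centimorgans corresponds to a recombination frequency of 0.290.
The F1 is fl+ c / fl c+, so fl+ c+ is a recombinant gamete class with expected frequency r/2 = 0.290/2 = 0.1450.
Expected number = 0.1450 × 800 = 116.00 ≈ 116.

116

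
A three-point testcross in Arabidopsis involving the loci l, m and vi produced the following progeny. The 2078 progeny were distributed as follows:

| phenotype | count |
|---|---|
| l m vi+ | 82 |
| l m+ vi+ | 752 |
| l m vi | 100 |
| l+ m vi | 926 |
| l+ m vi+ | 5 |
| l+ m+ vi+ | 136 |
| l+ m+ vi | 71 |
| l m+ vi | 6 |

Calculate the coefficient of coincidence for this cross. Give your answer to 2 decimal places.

The two most frequent reciprocal classes, l+ m vi and l m+ vi+, are the parental types, so the F1 was l+ m vi / l m+ vi+.
The two rarest classes, l+ m vi+ and l m+ vi, are the double crossovers. Comparing them with the parentals, only the vi allele has switched, so vi is the middle locus and the order is l – vi – m.
l–vi: (236 + 11)/2078 = 0.1189; vi–m: (153 + 11)/2078 = 0.0789.
Expected DCO frequency = 0.1189 × 0.0789 ≈ 0.00938; observed = 11/2078 ≈ 0.00529.
Coefficient of coincidence = 0.00529/0.00938 ≈ 0.56.

0.56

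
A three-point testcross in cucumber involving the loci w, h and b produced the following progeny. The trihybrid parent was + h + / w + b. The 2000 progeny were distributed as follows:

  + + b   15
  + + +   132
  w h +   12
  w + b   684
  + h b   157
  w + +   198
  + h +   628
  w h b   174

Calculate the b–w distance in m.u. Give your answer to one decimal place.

19.1 m.u.

The two rarest classes, w h + and + + b, are the double crossovers. Comparing them with the parentals, only the w allele has switched, so w is the middle locus and the order is h – w – b.
Crossovers in the w–b interval produce the single-crossover classes + h b and w + + (157 + 198 = 355) plus the double crossovers (27).
RF(w–b) = (355 + 27) / 2000 = 382/2000 = 0.1910 → 19.1 m.u.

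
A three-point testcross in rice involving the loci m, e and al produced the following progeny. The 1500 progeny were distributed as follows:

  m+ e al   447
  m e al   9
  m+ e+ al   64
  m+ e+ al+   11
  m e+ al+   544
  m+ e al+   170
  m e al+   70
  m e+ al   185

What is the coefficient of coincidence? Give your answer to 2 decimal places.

The two most frequent reciprocal classes, m e+ al+ and m+ e al, are the parental types, so the F1 was m e+ al+ / m+ e al.
The two rarest classes, m+ e+ al+ and m e al, are the double crossovers. Comparing them with the parentals, only the m allele has switched, so m is the middle locus and the order is al – m – e.
al–m: (355 + 20)/1500 = 0.2500; m–e: (134 + 20)/1500 = 0.1027.
Expected DCO frequency = 0.2500 × 0.1027 ≈ 0.02567; observed = 20/1500 ≈ 0.01333.
Coefficient of coincidence = 0.01333/0.02567 ≈ 0.52.

0.52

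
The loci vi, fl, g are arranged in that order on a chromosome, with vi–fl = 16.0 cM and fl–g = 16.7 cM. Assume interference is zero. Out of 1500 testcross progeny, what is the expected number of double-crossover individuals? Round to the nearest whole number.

Map distances give recombination frequencies of 0.160 and 0.167 for the two intervals.
With no interference, expected double-crossover frequency = 0.160 × 0.167 = 0.02672.
Expected number = 0.02672 × 1500 = 40.08 ≈ 40.

40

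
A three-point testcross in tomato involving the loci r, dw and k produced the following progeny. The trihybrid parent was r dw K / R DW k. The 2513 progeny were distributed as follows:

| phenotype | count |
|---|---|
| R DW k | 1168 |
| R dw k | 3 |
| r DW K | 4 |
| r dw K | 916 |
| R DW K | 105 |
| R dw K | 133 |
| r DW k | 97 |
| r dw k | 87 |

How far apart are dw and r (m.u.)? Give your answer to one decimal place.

9.4 m.u.

The two rarest classes, r DW K and R dw k, are the double crossovers. Comparing them with the parentals, only the dw allele has switched, so dw is the middle locus and the order is r – dw – k.
Crossovers in the r–dw interval produce the single-crossover classes R dw K and r DW k (133 + 97 = 230) plus the double crossovers (7).
RF(r–dw) = (230 + 7) / 2513 = 237/2513 = 0.0943 → 9.4 m.u.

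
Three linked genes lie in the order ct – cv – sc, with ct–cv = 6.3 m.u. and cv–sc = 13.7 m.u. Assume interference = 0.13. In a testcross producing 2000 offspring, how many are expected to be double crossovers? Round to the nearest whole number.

Map distances give recombination frequencies of 0.063 and 0.137 for the two intervals.
With interference 0.13 (so coincidence = 0.87), expected double-crossover frequency = 0.063 × 0.137 × 0.87 = 0.00751.
Expected number = 0.00751 × 2000 = 15.02 ≈ 15.

15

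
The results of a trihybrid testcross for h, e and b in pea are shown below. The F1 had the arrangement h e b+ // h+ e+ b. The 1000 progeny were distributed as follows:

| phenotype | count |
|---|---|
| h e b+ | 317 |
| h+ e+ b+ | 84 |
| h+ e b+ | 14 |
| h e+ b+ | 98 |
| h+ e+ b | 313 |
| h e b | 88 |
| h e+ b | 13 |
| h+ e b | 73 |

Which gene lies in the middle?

h

The two rarest classes, h+ e b+ and h e+ b, are the double crossovers. Comparing them with the parentals, only the h allele has switched, so h is the middle locus and the order is e – h – b.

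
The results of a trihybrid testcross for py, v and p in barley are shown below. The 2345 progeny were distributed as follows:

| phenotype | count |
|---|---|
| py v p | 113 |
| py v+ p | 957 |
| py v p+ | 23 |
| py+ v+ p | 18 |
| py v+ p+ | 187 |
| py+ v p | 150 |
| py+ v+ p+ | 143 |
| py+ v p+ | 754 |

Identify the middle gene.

py

The two most frequent reciprocal classes, py+ v p+ and py v+ p, are the parental types, so the F1 was py+ v p+ / py v+ p.
The two rarest classes, py v p+ and py+ v+ p, are the double crossovers. Comparing them with the parentals, only the py allele has switched, so py is the middle locus and the order is v – py – p.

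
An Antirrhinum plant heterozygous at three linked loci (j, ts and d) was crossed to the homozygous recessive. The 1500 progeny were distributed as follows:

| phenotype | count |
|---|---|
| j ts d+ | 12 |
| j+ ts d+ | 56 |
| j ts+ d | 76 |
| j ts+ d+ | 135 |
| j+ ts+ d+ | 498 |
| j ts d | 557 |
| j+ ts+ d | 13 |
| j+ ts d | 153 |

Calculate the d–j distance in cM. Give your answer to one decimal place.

The two most frequent reciprocal classes, j ts d and j+ ts+ d+, are the parental types, so the F1 was j ts d / j+ ts+ d+.
The two rarest classes, j ts d+ and j+ ts+ d, are the double crossovers. Comparing them with the parentals, only the d allele has switched, so d is the middle locus and the order is ts – d – j.
Crossovers in the d–j interval produce the single-crossover classes j+ ts d and j ts+ d+ (153 + 135 = 288) plus the double crossovers (25).
RF(d–j) = (288 + 25) / 1500 = 313/1500 = 0.2087 → 20.9 cM.

20.9 cM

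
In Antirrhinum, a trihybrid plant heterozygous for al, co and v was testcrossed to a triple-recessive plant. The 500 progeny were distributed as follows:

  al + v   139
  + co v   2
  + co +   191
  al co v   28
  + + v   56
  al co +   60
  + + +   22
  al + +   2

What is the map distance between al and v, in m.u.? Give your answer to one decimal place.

24.0 m.u.

The two most frequent reciprocal classes, al + v and + co +, are the parental types, so the F1 was al + v / + co +.
The two rarest classes, al + + and + co v, are the double crossovers. Comparing them with the parentals, only the v allele has switched, so v is the middle locus and the order is al – v – co.
Crossovers in the al–v interval produce the single-crossover classes + + v and al co + (56 + 60 = 116) plus the double crossovers (4).
RF(al–v) = (116 + 4) / 500 = 120/500 = 0.2400 → 24.0 m.u.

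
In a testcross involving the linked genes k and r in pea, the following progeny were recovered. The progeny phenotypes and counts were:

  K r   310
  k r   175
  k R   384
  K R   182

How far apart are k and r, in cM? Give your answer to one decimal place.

The two most frequent classes, K r (310) and k R (384), are the parental types, so the F1 was K r / k R.
The recombinant classes are K R and k r: 182 + 175 = 357.
Recombination frequency = 357/1051 = 0.3397 ≈ 34.0%, i.e. 34.0 cM.

34.0 cM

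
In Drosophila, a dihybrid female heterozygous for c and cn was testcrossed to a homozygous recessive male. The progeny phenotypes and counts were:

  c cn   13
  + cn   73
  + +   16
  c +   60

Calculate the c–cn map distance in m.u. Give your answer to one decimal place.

17.9 m.u.

The two most frequent classes, + cn (73) and c + (60), are the parental types, so the F1 was + cn / c +.
The recombinant classes are + + and c cn: 16 + 13 = 29.
Recombination frequency = 29/162 = 0.1790 ≈ 17.9%, i.e. 17.9 m.u.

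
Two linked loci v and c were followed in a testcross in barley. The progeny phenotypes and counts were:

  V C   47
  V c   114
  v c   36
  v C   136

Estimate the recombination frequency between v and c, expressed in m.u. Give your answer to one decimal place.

24.9 m.u.

The two most frequent classes, V c (114) and v C (136), are the parental types, so the F1 was V c / v C.
The recombinant classes are V C and v c: 47 + 36 = 83.
Recombination frequency = 83/333 = 0.2492 ≈ 24.9%, i.e. 24.9 m.u.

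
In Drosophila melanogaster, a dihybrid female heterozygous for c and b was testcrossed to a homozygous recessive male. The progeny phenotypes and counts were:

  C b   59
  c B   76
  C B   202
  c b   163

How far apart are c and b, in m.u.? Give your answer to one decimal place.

The two most frequent classes, C B (202) and c b (163), are the parental types, so the F1 was C B / c b.
The recombinant classes are C b and c B: 59 + 76 = 135.
Recombination frequency = 135/500 = 0.2700 ≈ 27.0%, i.e. 27.0 m.u.

27.0 m.u.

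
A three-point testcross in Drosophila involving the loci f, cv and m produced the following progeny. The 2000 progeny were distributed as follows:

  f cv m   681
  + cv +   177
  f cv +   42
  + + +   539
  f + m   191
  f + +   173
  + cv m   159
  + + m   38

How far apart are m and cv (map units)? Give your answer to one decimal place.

22.4 map units

The two most frequent reciprocal classes, + + + and f cv m, are the parental types, so the F1 was + + + / f cv m.
The two rarest classes, + + m and f cv +, are the double crossovers. Comparing them with the parentals, only the m allele has switched, so m is the middle locus and the order is cv – m – f.
Crossovers in the cv–m interval produce the single-crossover classes + cv + and f + m (177 + 191 = 368) plus the double crossovers (80).
RF(cv–m) = (368 + 80) / 2000 = 448/2000 = 0.2240 → 22.4 map units.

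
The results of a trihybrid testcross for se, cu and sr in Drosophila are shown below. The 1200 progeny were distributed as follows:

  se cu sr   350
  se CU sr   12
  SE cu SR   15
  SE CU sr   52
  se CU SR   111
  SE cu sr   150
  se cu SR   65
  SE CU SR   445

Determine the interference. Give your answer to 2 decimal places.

The two most frequent reciprocal classes, se cu sr and SE CU SR, are the parental types, so the F1 was se cu sr / SE CU SR.
The two rarest classes, se CU sr and SE cu SR, are the double crossovers. Comparing them with the parentals, only the cu allele has switched, so cu is the middle locus and the order is sr – cu – se.
sr–cu: (117 + 27)/1200 = 0.1200; cu–se: (261 + 27)/1200 = 0.2400.
Expected DCO frequency = 0.1200 × 0.2400 ≈ 0.02880; observed = 27/1200 ≈ 0.02250.
Coefficient of coincidence = 0.02250/0.02880 ≈ 0.78; interference = 1 − 0.78 = 0.22.

0.22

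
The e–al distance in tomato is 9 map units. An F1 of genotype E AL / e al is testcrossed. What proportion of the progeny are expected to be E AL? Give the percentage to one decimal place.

A map distance of 9 map units corresponds to a recombination frequency of 0.090.
The F1 is E AL / e al, so E AL is a parental gamete class with expected frequency (1 − r)/2 = 0.910/2 = 0.4550.
That is 0.4550 = 45.5% of the progeny.

45.5%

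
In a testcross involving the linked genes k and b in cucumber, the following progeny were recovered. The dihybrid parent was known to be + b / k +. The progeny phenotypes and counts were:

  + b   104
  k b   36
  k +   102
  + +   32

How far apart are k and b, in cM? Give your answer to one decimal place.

24.8 cM

The recombinant classes are + + and k b: 32 + 36 = 68.
Recombination frequency = 68/274 = 0.2482 ≈ 24.8%, i.e. 24.8 cM.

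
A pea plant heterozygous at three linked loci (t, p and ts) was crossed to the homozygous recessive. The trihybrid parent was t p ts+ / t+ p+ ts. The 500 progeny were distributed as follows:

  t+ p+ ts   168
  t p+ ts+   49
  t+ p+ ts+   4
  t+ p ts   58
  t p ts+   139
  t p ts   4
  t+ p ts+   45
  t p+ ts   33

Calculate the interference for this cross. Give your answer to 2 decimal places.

0.60

The two rarest classes, t p ts and t+ p+ ts+, are the double crossovers. Comparing them with the parentals, only the ts allele has switched, so ts is the middle locus and the order is t – ts – p.
t–ts: (78 + 8)/500 = 0.1720; ts–p: (107 + 8)/500 = 0.2300.
Expected DCO frequency = 0.1720 × 0.2300 ≈ 0.03956; observed = 8/500 ≈ 0.01600.
Coefficient of coincidence = 0.01600/0.03956 ≈ 0.40; interference = 1 − 0.40 = 0.60.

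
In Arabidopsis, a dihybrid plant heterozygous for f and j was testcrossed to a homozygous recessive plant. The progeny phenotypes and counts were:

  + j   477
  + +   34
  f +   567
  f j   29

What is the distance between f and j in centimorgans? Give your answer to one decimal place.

5.7 centimorgans

The two most frequent classes, + j (477) and f + (567), are the parental types, so the F1 was + j / f +.
The recombinant classes are + + and f j: 34 + 29 = 63.
Recombination frequency = 63/1107 = 0.0569 ≈ 5.7%, i.e. 5.7 centimorgans.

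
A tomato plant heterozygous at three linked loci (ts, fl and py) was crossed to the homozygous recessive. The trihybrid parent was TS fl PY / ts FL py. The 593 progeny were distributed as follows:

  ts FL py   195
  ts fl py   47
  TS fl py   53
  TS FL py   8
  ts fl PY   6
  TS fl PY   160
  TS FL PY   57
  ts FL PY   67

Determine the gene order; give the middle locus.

ts

The two rarest classes, ts fl PY and TS FL py, are the double crossovers. Comparing them with the parentals, only the ts allele has switched, so ts is the middle locus and the order is py – ts – fl.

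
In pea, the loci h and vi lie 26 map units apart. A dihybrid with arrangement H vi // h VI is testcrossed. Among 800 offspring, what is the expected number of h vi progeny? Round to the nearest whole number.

104

A map distance of 26 map units corresponds to a recombination frequency of 0.260.
The F1 is H vi / h VI, so h vi is a recombinant gamete class with expected frequency r/2 = 0.260/2 = 0.1300.
Expected number = 0.1300 × 800 = 104.00 ≈ 104.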